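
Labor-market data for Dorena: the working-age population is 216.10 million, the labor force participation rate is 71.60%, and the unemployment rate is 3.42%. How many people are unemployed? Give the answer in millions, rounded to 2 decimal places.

Labor force = 0.7160 × 216.10 = 154.73 million.
Unemployed = 0.0342 × 154.73 ≈ 5.29 million.

About 5.29 million are unemployed.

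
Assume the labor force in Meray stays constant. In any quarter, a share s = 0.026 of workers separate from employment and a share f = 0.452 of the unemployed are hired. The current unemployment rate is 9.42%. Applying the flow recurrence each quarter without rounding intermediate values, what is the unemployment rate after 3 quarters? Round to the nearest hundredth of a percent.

With a fixed labor force, u_{t+1} = u_t + s·(1−u_t) − f·u_t = u_t·(1−s−f) + s.
Here 1−s−f = 0.522 and s = 0.026.
u_1 = 0.094200 × 0.522 + 0.026 = 0.075172.
u_2 = 0.075172 × 0.522 + 0.026 = 0.065240.
u_3 = 0.065240 × 0.522 + 0.026 = 0.060055.

Unemployment rate after three quarters ≈ 6.01%.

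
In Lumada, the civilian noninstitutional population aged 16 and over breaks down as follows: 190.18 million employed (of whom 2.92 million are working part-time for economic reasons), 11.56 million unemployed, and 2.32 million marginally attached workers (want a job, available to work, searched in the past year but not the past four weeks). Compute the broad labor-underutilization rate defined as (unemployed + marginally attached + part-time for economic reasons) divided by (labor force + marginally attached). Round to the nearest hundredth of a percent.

Broad underutilization rate ≈ 8.23%.

Labor force = 190.18 + 11.56 = 201.74 million.
Numerator = 11.56 + 2.32 + 2.92 = 16.80 million.
Denominator = 201.74 + 2.32 = 204.06 million.
Broad rate = 16.80 / 204.06 = 8.23%.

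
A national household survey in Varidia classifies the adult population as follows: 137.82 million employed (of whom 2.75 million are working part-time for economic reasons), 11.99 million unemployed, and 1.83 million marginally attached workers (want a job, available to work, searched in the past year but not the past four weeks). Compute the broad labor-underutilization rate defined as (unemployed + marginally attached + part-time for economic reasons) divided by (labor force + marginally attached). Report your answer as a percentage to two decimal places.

Labor force = 137.82 + 11.99 = 149.81 million.
Numerator = 11.99 + 1.83 + 2.75 = 16.57 million.
Denominator = 149.81 + 1.83 = 151.64 million.
Broad rate = 16.57 / 151.64 = 10.93%.

Broad underutilization rate ≈ 10.93%.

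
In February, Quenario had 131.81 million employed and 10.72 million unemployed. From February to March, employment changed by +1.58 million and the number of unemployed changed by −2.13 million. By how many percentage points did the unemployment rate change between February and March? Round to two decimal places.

The unemployment rate changed by −1.47 percentage points.

February: labor force = 131.81 + 10.72 = 142.53; u = 10.72/142.53 = 7.52%.
March: labor force = 133.39 + 8.59 = 141.98; u = 8.59/141.98 = 6.05%.
Change = 6.05% − 7.52% = −1.47 pp.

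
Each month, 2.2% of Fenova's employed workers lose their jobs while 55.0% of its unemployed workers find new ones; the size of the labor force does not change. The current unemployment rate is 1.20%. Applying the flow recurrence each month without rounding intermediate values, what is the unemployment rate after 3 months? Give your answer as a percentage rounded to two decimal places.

With a fixed labor force, u_{t+1} = u_t + s·(1−u_t) − f·u_t = u_t·(1−s−f) + s.
Here 1−s−f = 0.428 and s = 0.022.
u_1 = 0.012000 × 0.428 + 0.022 = 0.027136.
u_2 = 0.027136 × 0.428 + 0.022 = 0.033614.
u_3 = 0.033614 × 0.428 + 0.022 = 0.036387.

Unemployment rate after three months ≈ 3.64%.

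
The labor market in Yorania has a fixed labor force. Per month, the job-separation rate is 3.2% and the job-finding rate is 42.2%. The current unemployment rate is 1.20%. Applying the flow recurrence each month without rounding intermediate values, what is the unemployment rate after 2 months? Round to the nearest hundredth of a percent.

With a fixed labor force, u_{t+1} = u_t + s·(1−u_t) − f·u_t = u_t·(1−s−f) + s.
Here 1−s−f = 0.546 and s = 0.032.
u_1 = 0.012000 × 0.546 + 0.032 = 0.038552.
u_2 = 0.038552 × 0.546 + 0.032 = 0.053049.

Unemployment rate after two months ≈ 5.30%.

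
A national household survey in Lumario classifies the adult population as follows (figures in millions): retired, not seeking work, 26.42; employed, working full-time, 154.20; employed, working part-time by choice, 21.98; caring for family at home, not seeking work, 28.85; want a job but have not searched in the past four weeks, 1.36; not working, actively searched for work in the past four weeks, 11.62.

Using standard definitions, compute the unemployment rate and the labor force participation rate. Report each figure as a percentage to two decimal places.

Employed = 154.20 + 21.98 = 176.18 million.
Unemployed = 11.62 million.
Labor force = 176.18 + 11.62 = 187.80 million.
Not in labor force = 26.42 + 28.85 + 1.36 = 56.63 million (those not working and not actively searching are outside the labor force — including those who want a job but have given up searching).
Civilian working-age population = 187.80 + 56.63 = 244.43 million.
Unemployment rate = 11.62 / 187.80 = 6.19%.
Labor force participation rate = 187.80 / 244.43 = 76.83%.

Unemployment rate ≈ 6.19%; labor force participation rate ≈ 76.83%.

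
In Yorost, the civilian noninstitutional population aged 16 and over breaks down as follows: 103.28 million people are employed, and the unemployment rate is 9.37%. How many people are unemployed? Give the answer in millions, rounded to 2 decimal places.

Let U be the number unemployed. The labor force is E + U, and U/(E+U) = 0.0937.
So U = 0.0937 × 103.28 / (1 − 0.0937) = 9.6773 / 0.9063 ≈ 10.68 million.

About 10.68 million are unemployed.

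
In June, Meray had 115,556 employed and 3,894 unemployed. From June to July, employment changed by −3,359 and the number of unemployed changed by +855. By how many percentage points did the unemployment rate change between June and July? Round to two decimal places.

The unemployment rate changed by +0.80 percentage points.

June: labor force = 115,556 + 3,894 = 119,450; u = 3,894/119,450 = 3.26%.
July: labor force = 112,197 + 4,749 = 116,946; u = 4,749/116,946 = 4.06%.
Change = 4.06% − 3.26% = +0.80 pp.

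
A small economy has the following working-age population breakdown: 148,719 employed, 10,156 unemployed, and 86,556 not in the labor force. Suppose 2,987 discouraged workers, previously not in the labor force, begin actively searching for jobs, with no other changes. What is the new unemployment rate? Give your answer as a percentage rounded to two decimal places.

New unemployment rate ≈ 8.12%.

Initially, labor force = 148,719 + 10,156 = 158,875, so u = 10,156/158,875 = 6.39%.
After the change, unemployed and labor force both rise by 2,987 → E = 148,719, U = 13,143, labor force = 161,862.
New unemployment rate = 13,143 / 161,862 = 8.12%.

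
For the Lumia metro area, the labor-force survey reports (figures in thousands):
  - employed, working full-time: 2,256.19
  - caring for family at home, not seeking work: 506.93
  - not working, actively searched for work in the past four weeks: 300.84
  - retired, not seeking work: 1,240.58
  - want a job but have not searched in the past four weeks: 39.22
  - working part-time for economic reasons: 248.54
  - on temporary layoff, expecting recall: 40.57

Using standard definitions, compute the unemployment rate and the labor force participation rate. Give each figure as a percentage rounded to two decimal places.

Employed = 2,256.19 + 248.54 = 2,504.73 thousand (anyone who worked, including part-time for economic reasons, counts as employed).
Unemployed = 300.84 + 40.57 = 341.41 thousand (jobless and actively searching, or on temporary layoff).
Labor force = 2,504.73 + 341.41 = 2,846.14 thousand.
Not in labor force = 506.93 + 1,240.58 + 39.22 = 1,786.73 thousand (those not working and not actively searching are outside the labor force — including those who want a job but have given up searching).
Civilian working-age population = 2,846.14 + 1,786.73 = 4,632.87 thousand.
Unemployment rate = 341.41 / 2,846.14 = 12.00%.
Labor force participation rate = 2,846.14 / 4,632.87 = 61.43%.

Unemployment rate ≈ 12.00%; labor force participation rate ≈ 61.43%.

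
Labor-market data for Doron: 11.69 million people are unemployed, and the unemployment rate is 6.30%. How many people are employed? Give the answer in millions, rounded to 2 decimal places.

Labor force = U / u = 11.69 / 0.0630 ≈ 185.56 million.
Employed = labor force − unemployed = 185.56 − 11.69 = 173.87 million.

About 173.87 million are employed.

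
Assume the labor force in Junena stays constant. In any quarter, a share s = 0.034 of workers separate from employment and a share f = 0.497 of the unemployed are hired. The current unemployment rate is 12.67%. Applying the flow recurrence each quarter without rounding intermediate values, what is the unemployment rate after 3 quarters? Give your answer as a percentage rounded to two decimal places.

Unemployment rate after three quarters ≈ 7.05%.

With a fixed labor force, u_{t+1} = u_t + s·(1−u_t) − f·u_t = u_t·(1−s−f) + s.
Here 1−s−f = 0.469 and s = 0.034.
u_1 = 0.126700 × 0.469 + 0.034 = 0.093422.
u_2 = 0.093422 × 0.469 + 0.034 = 0.077815.
u_3 = 0.077815 × 0.469 + 0.034 = 0.070495.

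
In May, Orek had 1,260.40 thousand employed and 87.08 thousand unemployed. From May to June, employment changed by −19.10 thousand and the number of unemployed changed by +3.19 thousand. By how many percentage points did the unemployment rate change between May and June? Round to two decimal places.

May: labor force = 1,260.40 + 87.08 = 1,347.48; u = 87.08/1,347.48 = 6.46%.
June: labor force = 1,241.30 + 90.27 = 1,331.57; u = 90.27/1,331.57 = 6.78%.
Change = 6.78% − 6.46% = +0.32 pp.

The unemployment rate changed by +0.32 percentage points.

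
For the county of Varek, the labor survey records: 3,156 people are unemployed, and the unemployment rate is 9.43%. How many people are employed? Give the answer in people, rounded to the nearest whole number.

About 30,312 are employed.

Labor force = U / u = 3,156 / 0.0943 ≈ 33,468.
Employed = labor force − unemployed = 33,468 − 3,156 = 30,312.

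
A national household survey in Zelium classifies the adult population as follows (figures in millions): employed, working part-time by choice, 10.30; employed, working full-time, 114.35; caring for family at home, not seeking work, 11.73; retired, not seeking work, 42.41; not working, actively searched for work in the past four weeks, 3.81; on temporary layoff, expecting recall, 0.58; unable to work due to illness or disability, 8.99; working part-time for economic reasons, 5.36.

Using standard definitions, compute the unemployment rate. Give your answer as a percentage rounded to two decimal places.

Employed = 10.30 + 114.35 + 5.36 = 130.01 million (anyone who worked, including part-time for economic reasons, counts as employed).
Unemployed = 3.81 + 0.58 = 4.39 million (jobless and actively searching, or on temporary layoff).
Labor force = 130.01 + 4.39 = 134.40 million.
Unemployment rate = 4.39 / 134.40 = 3.27%.

Unemployment rate ≈ 3.27%.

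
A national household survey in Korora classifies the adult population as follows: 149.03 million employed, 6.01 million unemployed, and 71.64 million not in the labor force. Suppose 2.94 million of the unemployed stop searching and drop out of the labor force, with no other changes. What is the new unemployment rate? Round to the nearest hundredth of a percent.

New unemployment rate ≈ 2.02%.

Initially, labor force = 149.03 + 6.01 = 155.04 million, so u = 6.01/155.04 = 3.88%.
After the change, unemployed and labor force both fall by 2.94 → E = 149.03, U = 3.07, labor force = 152.10 million.
New unemployment rate = 3.07 / 152.10 = 2.02%.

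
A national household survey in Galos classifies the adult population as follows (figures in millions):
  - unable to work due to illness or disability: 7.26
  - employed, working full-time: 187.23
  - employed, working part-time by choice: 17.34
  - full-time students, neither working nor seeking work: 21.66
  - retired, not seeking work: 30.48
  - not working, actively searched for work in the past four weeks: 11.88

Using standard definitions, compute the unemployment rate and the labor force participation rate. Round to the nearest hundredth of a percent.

Employed = 187.23 + 17.34 = 204.57 million.
Unemployed = 11.88 million.
Labor force = 204.57 + 11.88 = 216.45 million.
Not in labor force = 7.26 + 21.66 + 30.48 = 59.40 million (those not working and not actively searching are outside the labor force).
Civilian working-age population = 216.45 + 59.40 = 275.85 million.
Unemployment rate = 11.88 / 216.45 = 5.49%.
Labor force participation rate = 216.45 / 275.85 = 78.47%.

Unemployment rate ≈ 5.49%; labor force participation rate ≈ 78.47%.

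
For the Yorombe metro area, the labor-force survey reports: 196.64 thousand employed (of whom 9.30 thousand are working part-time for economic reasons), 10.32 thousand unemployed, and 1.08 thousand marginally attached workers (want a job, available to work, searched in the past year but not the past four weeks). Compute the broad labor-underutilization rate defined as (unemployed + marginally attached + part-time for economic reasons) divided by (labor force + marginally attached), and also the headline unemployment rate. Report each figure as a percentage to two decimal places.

Labor force = 196.64 + 10.32 = 206.96 thousand.
Numerator = 10.32 + 1.08 + 9.30 = 20.70 thousand.
Denominator = 206.96 + 1.08 = 208.04 thousand.
Broad rate = 20.70 / 208.04 = 9.95%.
Headline unemployment rate = 10.32 / 206.96 = 4.99%.

Broad underutilization rate ≈ 9.95%; headline unemployment rate ≈ 4.99%.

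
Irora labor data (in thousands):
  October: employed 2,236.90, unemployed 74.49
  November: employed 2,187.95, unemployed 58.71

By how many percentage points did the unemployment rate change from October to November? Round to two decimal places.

The unemployment rate changed by −0.61 percentage points.

October: labor force = 2,236.90 + 74.49 = 2,311.39; u = 74.49/2,311.39 = 3.22%.
November: labor force = 2,187.95 + 58.71 = 2,246.66; u = 58.71/2,246.66 = 2.61%.
Change = 2.61% − 3.22% = −0.61 pp.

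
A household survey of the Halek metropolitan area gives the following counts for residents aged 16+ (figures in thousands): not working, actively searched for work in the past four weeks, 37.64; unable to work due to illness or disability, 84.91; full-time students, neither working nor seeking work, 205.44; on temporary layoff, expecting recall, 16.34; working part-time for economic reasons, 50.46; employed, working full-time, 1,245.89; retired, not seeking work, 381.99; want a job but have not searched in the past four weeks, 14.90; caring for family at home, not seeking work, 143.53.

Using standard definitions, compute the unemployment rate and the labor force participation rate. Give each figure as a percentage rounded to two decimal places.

Unemployment rate ≈ 4.00%; labor force participation rate ≈ 61.91%.

Employed = 50.46 + 1,245.89 = 1,296.35 thousand (anyone who worked, including part-time for economic reasons, counts as employed).
Unemployed = 37.64 + 16.34 = 53.98 thousand (jobless and actively searching, or on temporary layoff).
Labor force = 1,296.35 + 53.98 = 1,350.33 thousand.
Not in labor force = 84.91 + 205.44 + 381.99 + 14.90 + 143.53 = 830.77 thousand (those not working and not actively searching are outside the labor force — including those who want a job but have given up searching).
Civilian working-age population = 1,350.33 + 830.77 = 2,181.10 thousand.
Unemployment rate = 53.98 / 1,350.33 = 4.00%.
Labor force participation rate = 1,350.33 / 2,181.10 = 61.91%.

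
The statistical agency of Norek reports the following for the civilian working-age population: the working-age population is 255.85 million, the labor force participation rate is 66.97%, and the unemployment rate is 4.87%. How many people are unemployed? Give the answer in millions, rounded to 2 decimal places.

About 8.34 million are unemployed.

Labor force = 0.6697 × 255.85 = 171.34 million.
Unemployed = 0.0487 × 171.34 ≈ 8.34 million.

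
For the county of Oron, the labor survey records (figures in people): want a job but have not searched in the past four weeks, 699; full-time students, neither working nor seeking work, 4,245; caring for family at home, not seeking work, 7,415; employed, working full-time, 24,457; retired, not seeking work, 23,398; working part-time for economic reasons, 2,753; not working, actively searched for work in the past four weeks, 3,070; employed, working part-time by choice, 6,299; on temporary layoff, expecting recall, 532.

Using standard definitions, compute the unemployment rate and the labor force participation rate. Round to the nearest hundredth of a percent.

Unemployment rate ≈ 9.71%; labor force participation rate ≈ 50.93%.

Employed = 24,457 + 2,753 + 6,299 = 33,509 (anyone who worked, including part-time for economic reasons, counts as employed).
Unemployed = 3,070 + 532 = 3,602 (jobless and actively searching, or on temporary layoff).
Labor force = 33,509 + 3,602 = 37,111.
Not in labor force = 699 + 4,245 + 7,415 + 23,398 = 35,757 (those not working and not actively searching are outside the labor force — including those who want a job but have given up searching).
Civilian working-age population = 37,111 + 35,757 = 72,868.
Unemployment rate = 3,602 / 37,111 = 9.71%.
Labor force participation rate = 37,111 / 72,868 = 50.93%.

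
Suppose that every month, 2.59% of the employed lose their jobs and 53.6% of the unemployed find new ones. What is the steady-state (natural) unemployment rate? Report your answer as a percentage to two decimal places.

Steady-state unemployment rate ≈ 4.61%.

At steady state the flows balance: s·E = f·U, so U/(E+U) = s/(s+f).
u* = 2.59 / (2.59 + 53.6) = 2.59 / 56.19 = 4.61%.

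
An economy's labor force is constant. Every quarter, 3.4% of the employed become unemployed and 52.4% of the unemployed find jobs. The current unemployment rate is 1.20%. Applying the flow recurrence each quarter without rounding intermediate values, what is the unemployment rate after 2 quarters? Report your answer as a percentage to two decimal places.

Unemployment rate after two quarters ≈ 5.14%.

With a fixed labor force, u_{t+1} = u_t + s·(1−u_t) − f·u_t = u_t·(1−s−f) + s.
Here 1−s−f = 0.442 and s = 0.034.
u_1 = 0.012000 × 0.442 + 0.034 = 0.039304.
u_2 = 0.039304 × 0.442 + 0.034 = 0.051372.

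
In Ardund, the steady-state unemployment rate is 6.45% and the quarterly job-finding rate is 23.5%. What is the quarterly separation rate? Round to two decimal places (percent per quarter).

Separation rate ≈ 1.62% per quarter.

From u* = s/(s+f): s = u·f/(1−u).
s = 0.0645 × 23.5 / (1 − 0.0645) = 1.5158 / 0.9355 ≈ 1.62% per quarter.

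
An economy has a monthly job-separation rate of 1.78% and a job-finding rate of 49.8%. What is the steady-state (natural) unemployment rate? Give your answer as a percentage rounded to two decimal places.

At steady state the flows balance: s·E = f·U, so U/(E+U) = s/(s+f).
u* = 1.78 / (1.78 + 49.8) = 1.78 / 51.58 = 3.45%.

Steady-state unemployment rate ≈ 3.45%.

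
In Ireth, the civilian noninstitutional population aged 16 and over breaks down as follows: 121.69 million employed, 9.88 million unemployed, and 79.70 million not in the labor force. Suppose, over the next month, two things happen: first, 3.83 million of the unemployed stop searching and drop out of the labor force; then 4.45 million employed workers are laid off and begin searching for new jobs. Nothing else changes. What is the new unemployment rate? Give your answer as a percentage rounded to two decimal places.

New unemployment rate ≈ 8.22%.

Initially, labor force = 121.69 + 9.88 = 131.57 million, so u = 9.88/131.57 = 7.51%.
After the first change, unemployed and labor force both fall by 3.83 → E = 121.69, U = 6.05, labor force = 127.74 million.
After the second change, employed falls and unemployed rises by 4.45; labor force unchanged → E = 117.24, U = 10.50, labor force = 127.74 million.
New unemployment rate = 10.50 / 127.74 = 8.22%.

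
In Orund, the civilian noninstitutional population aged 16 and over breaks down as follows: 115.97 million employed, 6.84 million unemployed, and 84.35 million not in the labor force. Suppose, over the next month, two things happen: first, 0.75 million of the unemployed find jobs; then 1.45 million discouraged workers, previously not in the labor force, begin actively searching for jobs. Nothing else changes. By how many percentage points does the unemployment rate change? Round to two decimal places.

The unemployment rate changes by +0.50 percentage points.

Initially, labor force = 115.97 + 6.84 = 122.81 million, so u = 6.84/122.81 = 5.57%.
After the first change, unemployed falls and employed rises by 0.75; labor force unchanged → E = 116.72, U = 6.09, labor force = 122.81 million.
After the second change, unemployed and labor force both rise by 1.45 → E = 116.72, U = 7.54, labor force = 124.26 million.
New unemployment rate = 7.54 / 124.26 = 6.07%.
Change = 6.07% − 5.57% = +0.50 percentage points.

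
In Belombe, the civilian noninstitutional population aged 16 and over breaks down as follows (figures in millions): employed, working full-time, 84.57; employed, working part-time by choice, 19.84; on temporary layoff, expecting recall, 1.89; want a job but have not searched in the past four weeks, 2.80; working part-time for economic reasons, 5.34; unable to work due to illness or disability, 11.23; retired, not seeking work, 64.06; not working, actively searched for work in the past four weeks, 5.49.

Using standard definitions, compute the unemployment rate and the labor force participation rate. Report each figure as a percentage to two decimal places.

Unemployment rate ≈ 6.30%; labor force participation rate ≈ 60.00%.

Employed = 84.57 + 19.84 + 5.34 = 109.75 million (anyone who worked, including part-time for economic reasons, counts as employed).
Unemployed = 1.89 + 5.49 = 7.38 million (jobless and actively searching, or on temporary layoff).
Labor force = 109.75 + 7.38 = 117.13 million.
Not in labor force = 2.80 + 11.23 + 64.06 = 78.09 million (those not working and not actively searching are outside the labor force — including those who want a job but have given up searching).
Civilian working-age population = 117.13 + 78.09 = 195.22 million.
Unemployment rate = 7.38 / 117.13 = 6.30%.
Labor force participation rate = 117.13 / 195.22 = 60.00%.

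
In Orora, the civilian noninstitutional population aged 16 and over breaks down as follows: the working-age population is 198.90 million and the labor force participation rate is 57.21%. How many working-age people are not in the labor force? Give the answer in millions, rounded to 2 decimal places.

Share not in the labor force = 1 − 0.5721 = 0.4279.
Not in labor force = 0.4279 × 198.90 ≈ 85.11 million.

About 85.11 million are not in the labor force.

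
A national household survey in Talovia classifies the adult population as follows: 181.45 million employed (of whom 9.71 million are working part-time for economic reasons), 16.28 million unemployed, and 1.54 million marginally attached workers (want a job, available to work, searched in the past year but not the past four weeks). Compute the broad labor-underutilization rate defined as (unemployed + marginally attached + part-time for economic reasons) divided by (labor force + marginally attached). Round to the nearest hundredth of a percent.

Broad underutilization rate ≈ 13.82%.

Labor force = 181.45 + 16.28 = 197.73 million.
Numerator = 16.28 + 1.54 + 9.71 = 27.53 million.
Denominator = 197.73 + 1.54 = 199.27 million.
Broad rate = 27.53 / 199.27 = 13.82%.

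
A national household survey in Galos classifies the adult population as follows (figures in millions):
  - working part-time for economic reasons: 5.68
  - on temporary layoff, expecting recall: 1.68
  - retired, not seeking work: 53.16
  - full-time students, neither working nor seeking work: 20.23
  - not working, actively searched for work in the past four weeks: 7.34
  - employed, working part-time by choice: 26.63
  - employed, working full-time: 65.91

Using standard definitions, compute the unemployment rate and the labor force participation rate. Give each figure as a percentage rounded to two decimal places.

Unemployment rate ≈ 8.41%; labor force participation rate ≈ 59.37%.

Employed = 5.68 + 26.63 + 65.91 = 98.22 million (anyone who worked, including part-time for economic reasons, counts as employed).
Unemployed = 1.68 + 7.34 = 9.02 million (jobless and actively searching, or on temporary layoff).
Labor force = 98.22 + 9.02 = 107.24 million.
Not in labor force = 53.16 + 20.23 = 73.39 million (those not working and not actively searching are outside the labor force).
Civilian working-age population = 107.24 + 73.39 = 180.63 million.
Unemployment rate = 9.02 / 107.24 = 8.41%.
Labor force participation rate = 107.24 / 180.63 = 59.37%.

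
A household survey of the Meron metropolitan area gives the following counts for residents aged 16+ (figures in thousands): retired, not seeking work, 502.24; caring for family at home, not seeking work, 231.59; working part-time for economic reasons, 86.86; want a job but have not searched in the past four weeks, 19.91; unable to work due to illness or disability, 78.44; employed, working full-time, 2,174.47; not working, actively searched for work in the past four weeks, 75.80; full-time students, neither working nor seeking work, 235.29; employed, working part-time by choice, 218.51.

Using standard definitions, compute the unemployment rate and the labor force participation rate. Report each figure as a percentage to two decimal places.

Employed = 86.86 + 2,174.47 + 218.51 = 2,479.84 thousand (anyone who worked, including part-time for economic reasons, counts as employed).
Unemployed = 75.80 thousand.
Labor force = 2,479.84 + 75.80 = 2,555.64 thousand.
Not in labor force = 502.24 + 231.59 + 19.91 + 78.44 + 235.29 = 1,067.47 thousand (those not working and not actively searching are outside the labor force — including those who want a job but have given up searching).
Civilian working-age population = 2,555.64 + 1,067.47 = 3,623.11 thousand.
Unemployment rate = 75.80 / 2,555.64 = 2.97%.
Labor force participation rate = 2,555.64 / 3,623.11 = 70.54%.

Unemployment rate ≈ 2.97%; labor force participation rate ≈ 70.54%.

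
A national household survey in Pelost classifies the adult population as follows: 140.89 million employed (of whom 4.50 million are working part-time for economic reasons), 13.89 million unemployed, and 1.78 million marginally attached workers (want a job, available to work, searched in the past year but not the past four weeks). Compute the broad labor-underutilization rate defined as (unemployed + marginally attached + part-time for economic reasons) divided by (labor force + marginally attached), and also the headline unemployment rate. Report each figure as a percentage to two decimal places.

Labor force = 140.89 + 13.89 = 154.78 million.
Numerator = 13.89 + 1.78 + 4.50 = 20.17 million.
Denominator = 154.78 + 1.78 = 156.56 million.
Broad rate = 20.17 / 156.56 = 12.88%.
Headline unemployment rate = 13.89 / 154.78 = 8.97%.

Broad underutilization rate ≈ 12.88%; headline unemployment rate ≈ 8.97%.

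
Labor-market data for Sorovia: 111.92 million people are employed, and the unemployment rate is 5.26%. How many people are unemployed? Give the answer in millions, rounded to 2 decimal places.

About 6.21 million are unemployed.

Let U be the number unemployed. The labor force is E + U, and U/(E+U) = 0.0526.
So U = 0.0526 × 111.92 / (1 − 0.0526) = 5.8870 / 0.9474 ≈ 6.21 million.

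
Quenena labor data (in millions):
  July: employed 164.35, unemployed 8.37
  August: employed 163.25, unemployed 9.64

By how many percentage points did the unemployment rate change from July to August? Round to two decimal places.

The unemployment rate changed by +0.73 percentage points.

July: labor force = 164.35 + 8.37 = 172.72; u = 8.37/172.72 = 4.85%.
August: labor force = 163.25 + 9.64 = 172.89; u = 9.64/172.89 = 5.58%.
Change = 5.58% − 4.85% = +0.73 pp.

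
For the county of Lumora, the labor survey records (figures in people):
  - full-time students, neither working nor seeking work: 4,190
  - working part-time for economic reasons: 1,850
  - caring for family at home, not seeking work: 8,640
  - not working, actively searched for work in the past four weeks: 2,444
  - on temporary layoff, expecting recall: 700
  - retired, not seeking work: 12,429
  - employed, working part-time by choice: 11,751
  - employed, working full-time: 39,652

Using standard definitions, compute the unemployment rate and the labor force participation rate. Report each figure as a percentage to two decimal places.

Unemployment rate ≈ 5.57%; labor force participation rate ≈ 69.07%.

Employed = 1,850 + 11,751 + 39,652 = 53,253 (anyone who worked, including part-time for economic reasons, counts as employed).
Unemployed = 2,444 + 700 = 3,144 (jobless and actively searching, or on temporary layoff).
Labor force = 53,253 + 3,144 = 56,397.
Not in labor force = 4,190 + 8,640 + 12,429 = 25,259 (those not working and not actively searching are outside the labor force).
Civilian working-age population = 56,397 + 25,259 = 81,656.
Unemployment rate = 3,144 / 56,397 = 5.57%.
Labor force participation rate = 56,397 / 81,656 = 69.07%.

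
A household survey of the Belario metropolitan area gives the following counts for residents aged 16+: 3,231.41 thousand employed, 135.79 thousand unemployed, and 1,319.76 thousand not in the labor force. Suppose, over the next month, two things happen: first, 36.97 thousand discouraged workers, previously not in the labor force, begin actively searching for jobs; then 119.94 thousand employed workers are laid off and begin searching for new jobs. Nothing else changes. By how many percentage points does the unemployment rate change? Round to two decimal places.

The unemployment rate changes by +4.57 percentage points.

Initially, labor force = 3,231.41 + 135.79 = 3,367.20 thousand, so u = 135.79/3,367.20 = 4.03%.
After the first change, unemployed and labor force both rise by 36.97 → E = 3,231.41, U = 172.76, labor force = 3,404.17 thousand.
After the second change, employed falls and unemployed rises by 119.94; labor force unchanged → E = 3,111.47, U = 292.70, labor force = 3,404.17 thousand.
New unemployment rate = 292.70 / 3,404.17 = 8.60%.
Change = 8.60% − 4.03% = +4.57 percentage points.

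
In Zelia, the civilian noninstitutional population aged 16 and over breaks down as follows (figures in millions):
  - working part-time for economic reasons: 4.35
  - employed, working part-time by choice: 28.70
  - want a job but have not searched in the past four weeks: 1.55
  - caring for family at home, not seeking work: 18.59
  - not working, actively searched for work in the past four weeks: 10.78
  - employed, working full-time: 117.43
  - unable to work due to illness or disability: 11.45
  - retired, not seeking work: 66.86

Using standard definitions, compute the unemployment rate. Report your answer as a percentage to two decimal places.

Employed = 4.35 + 28.70 + 117.43 = 150.48 million (anyone who worked, including part-time for economic reasons, counts as employed).
Unemployed = 10.78 million.
Labor force = 150.48 + 10.78 = 161.26 million.
Unemployment rate = 10.78 / 161.26 = 6.68%.

Unemployment rate ≈ 6.68%.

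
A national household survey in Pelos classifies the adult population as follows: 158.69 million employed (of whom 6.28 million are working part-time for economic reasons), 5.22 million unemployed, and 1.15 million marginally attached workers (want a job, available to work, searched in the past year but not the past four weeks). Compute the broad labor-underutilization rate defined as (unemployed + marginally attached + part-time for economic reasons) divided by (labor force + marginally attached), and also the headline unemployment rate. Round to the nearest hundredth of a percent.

Broad underutilization rate ≈ 7.66%; headline unemployment rate ≈ 3.18%.

Labor force = 158.69 + 5.22 = 163.91 million.
Numerator = 5.22 + 1.15 + 6.28 = 12.65 million.
Denominator = 163.91 + 1.15 = 165.06 million.
Broad rate = 12.65 / 165.06 = 7.66%.
Headline unemployment rate = 5.22 / 163.91 = 3.18%.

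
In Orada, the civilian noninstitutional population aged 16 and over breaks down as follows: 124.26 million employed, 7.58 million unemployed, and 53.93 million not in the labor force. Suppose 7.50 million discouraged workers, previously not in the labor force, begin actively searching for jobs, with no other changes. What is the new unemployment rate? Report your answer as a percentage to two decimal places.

New unemployment rate ≈ 10.82%.

Initially, labor force = 124.26 + 7.58 = 131.84 million, so u = 7.58/131.84 = 5.75%.
After the change, unemployed and labor force both rise by 7.50 → E = 124.26, U = 15.08, labor force = 139.34 million.
New unemployment rate = 15.08 / 139.34 = 10.82%.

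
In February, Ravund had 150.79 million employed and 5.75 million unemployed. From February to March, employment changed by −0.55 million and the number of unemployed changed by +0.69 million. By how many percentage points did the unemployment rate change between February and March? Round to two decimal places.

The unemployment rate changed by +0.44 percentage points.

February: labor force = 150.79 + 5.75 = 156.54; u = 5.75/156.54 = 3.67%.
March: labor force = 150.24 + 6.44 = 156.68; u = 6.44/156.68 = 4.11%.
Change = 4.11% − 3.67% = +0.44 pp.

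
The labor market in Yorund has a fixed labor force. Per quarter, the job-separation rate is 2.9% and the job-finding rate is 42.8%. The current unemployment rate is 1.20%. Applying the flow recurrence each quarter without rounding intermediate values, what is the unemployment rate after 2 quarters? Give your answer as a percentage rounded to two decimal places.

With a fixed labor force, u_{t+1} = u_t + s·(1−u_t) − f·u_t = u_t·(1−s−f) + s.
Here 1−s−f = 0.543 and s = 0.029.
u_1 = 0.012000 × 0.543 + 0.029 = 0.035516.
u_2 = 0.035516 × 0.543 + 0.029 = 0.048285.

Unemployment rate after two quarters ≈ 4.83%.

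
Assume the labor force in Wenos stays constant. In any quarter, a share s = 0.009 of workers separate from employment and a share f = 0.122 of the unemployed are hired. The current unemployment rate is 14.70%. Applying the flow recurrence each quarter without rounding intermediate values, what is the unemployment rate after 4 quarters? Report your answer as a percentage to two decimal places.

With a fixed labor force, u_{t+1} = u_t + s·(1−u_t) − f·u_t = u_t·(1−s−f) + s.
Here 1−s−f = 0.869 and s = 0.009.
u_1 = 0.147000 × 0.869 + 0.009 = 0.136743.
u_2 = 0.136743 × 0.869 + 0.009 = 0.127830.
u_3 = 0.127830 × 0.869 + 0.009 = 0.120084.
u_4 = 0.120084 × 0.869 + 0.009 = 0.113353.

Unemployment rate after four quarters ≈ 11.34%.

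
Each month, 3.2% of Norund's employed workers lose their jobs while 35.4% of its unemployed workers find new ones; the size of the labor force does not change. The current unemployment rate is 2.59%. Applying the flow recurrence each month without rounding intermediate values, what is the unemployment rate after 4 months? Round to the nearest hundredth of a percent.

With a fixed labor force, u_{t+1} = u_t + s·(1−u_t) − f·u_t = u_t·(1−s−f) + s.
Here 1−s−f = 0.614 and s = 0.032.
u_1 = 0.025900 × 0.614 + 0.032 = 0.047903.
u_2 = 0.047903 × 0.614 + 0.032 = 0.061412.
u_3 = 0.061412 × 0.614 + 0.032 = 0.069707.
u_4 = 0.069707 × 0.614 + 0.032 = 0.074800.

Unemployment rate after four months ≈ 7.48%.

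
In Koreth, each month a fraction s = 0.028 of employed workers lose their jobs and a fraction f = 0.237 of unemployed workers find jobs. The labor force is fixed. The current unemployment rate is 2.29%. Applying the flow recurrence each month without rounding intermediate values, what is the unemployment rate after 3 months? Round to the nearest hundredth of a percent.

Unemployment rate after three months ≈ 7.28%.

With a fixed labor force, u_{t+1} = u_t + s·(1−u_t) − f·u_t = u_t·(1−s−f) + s.
Here 1−s−f = 0.735 and s = 0.028.
u_1 = 0.022900 × 0.735 + 0.028 = 0.044831.
u_2 = 0.044831 × 0.735 + 0.028 = 0.060951.
u_3 = 0.060951 × 0.735 + 0.028 = 0.072799.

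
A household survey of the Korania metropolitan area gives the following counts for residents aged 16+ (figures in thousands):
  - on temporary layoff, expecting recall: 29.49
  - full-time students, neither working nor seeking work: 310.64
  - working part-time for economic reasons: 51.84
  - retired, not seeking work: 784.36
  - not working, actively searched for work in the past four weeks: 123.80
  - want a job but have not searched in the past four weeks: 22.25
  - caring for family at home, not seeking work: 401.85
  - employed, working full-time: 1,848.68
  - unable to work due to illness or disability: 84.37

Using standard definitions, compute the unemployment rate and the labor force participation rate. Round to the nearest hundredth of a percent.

Employed = 51.84 + 1,848.68 = 1,900.52 thousand (anyone who worked, including part-time for economic reasons, counts as employed).
Unemployed = 29.49 + 123.80 = 153.29 thousand (jobless and actively searching, or on temporary layoff).
Labor force = 1,900.52 + 153.29 = 2,053.81 thousand.
Not in labor force = 310.64 + 784.36 + 22.25 + 401.85 + 84.37 = 1,603.47 thousand (those not working and not actively searching are outside the labor force — including those who want a job but have given up searching).
Civilian working-age population = 2,053.81 + 1,603.47 = 3,657.28 thousand.
Unemployment rate = 153.29 / 2,053.81 = 7.46%.
Labor force participation rate = 2,053.81 / 3,657.28 = 56.16%.

Unemployment rate ≈ 7.46%; labor force participation rate ≈ 56.16%.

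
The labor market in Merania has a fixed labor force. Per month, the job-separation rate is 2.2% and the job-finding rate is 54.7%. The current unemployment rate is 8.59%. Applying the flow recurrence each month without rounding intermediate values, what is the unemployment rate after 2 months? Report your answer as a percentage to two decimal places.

Unemployment rate after two months ≈ 4.74%.

With a fixed labor force, u_{t+1} = u_t + s·(1−u_t) − f·u_t = u_t·(1−s−f) + s.
Here 1−s−f = 0.431 and s = 0.022.
u_1 = 0.085900 × 0.431 + 0.022 = 0.059023.
u_2 = 0.059023 × 0.431 + 0.022 = 0.047439.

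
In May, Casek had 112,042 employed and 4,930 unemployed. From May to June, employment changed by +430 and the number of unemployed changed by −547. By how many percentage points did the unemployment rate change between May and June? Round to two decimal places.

May: labor force = 112,042 + 4,930 = 116,972; u = 4,930/116,972 = 4.21%.
June: labor force = 112,472 + 4,383 = 116,855; u = 4,383/116,855 = 3.75%.
Change = 3.75% − 4.21% = −0.46 pp.

The unemployment rate changed by −0.46 percentage points.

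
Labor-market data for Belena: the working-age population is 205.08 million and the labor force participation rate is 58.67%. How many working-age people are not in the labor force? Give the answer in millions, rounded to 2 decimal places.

Share not in the labor force = 1 − 0.5867 = 0.4133.
Not in labor force = 0.4133 × 205.08 ≈ 84.76 million.

About 84.76 million are not in the labor force.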